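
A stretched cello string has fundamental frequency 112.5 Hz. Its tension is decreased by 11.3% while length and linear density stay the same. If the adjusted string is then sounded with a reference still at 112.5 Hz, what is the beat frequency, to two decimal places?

6.55 Hz

For a string, f ∝ √T, so the new frequency is 112.5·√0.887 = 105.9533 Hz.
f_beat = |105.9533 − 112.5| = 6.55 Hz.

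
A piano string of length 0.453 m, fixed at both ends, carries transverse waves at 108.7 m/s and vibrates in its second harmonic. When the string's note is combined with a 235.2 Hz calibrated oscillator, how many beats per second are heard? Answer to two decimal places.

For a string fixed at both ends, f_n = n·v/(2L) = 2·108.7/(2·0.453) = 239.9558 Hz.
f_beat = |239.9558 − 235.2| = 4.76 Hz.

4.76 Hz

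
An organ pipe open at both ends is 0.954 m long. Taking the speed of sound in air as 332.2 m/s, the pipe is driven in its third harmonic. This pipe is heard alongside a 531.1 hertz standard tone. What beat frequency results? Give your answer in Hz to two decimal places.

8.77 Hz

Open pipe: f_n = n·v/(2L) = 3·332.2/(2·0.954) = 522.3270 Hz.
f_beat = |522.3270 − 531.1| = 8.77 Hz.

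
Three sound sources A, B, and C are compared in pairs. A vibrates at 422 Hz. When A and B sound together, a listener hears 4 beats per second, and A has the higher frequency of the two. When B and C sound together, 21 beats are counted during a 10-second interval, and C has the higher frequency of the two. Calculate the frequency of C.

420.1 Hz

B is below A, so f_B = 422 − 4 = 418 Hz.
B–C: Beat frequency = 21/10 = 2.1 Hz.
C is above B, so f_C = 418 + 2.1 = 420.1 Hz.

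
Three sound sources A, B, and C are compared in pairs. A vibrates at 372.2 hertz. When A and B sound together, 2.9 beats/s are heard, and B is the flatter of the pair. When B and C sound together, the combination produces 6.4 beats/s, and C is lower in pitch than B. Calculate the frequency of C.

B is below A, so f_B = 372.2 − 2.9 = 369.3 Hz.
C is below B, so f_C = 369.3 − 6.4 = 362.9 Hz.

362.9 Hz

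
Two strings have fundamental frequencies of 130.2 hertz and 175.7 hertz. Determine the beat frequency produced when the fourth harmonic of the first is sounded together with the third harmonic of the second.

Fourth harmonic of the first: 4·130.2 = 520.8 Hz.
Third harmonic of the second: 3·175.7 = 527.1 Hz.
f_beat = |520.8 − 527.1| = 6.3 Hz.

6.3 Hz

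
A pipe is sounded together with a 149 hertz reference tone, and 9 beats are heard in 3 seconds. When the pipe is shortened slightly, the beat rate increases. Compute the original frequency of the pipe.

152 Hz

Beat frequency = 9/3 = 3 Hz.
|f − 149| = 3, so the pipe was at either 146 Hz or 152 Hz.
A shorter pipe has a higher fundamental; the adjustment raises the pipe's frequency.
The beat rate rose, so the adjustment moved the pipe further from 149 Hz — it was already above the reference.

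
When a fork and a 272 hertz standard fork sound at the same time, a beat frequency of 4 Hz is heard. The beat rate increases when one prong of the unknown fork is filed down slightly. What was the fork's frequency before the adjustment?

276 Hz

|f − 272| = 4, so the fork was at either 268 Hz or 276 Hz.
Filing a prong removes mass and raises the fork's frequency; the adjustment raises the fork's frequency.
The beat rate rose, so the adjustment moved the fork further from 272 Hz — it was already above the reference.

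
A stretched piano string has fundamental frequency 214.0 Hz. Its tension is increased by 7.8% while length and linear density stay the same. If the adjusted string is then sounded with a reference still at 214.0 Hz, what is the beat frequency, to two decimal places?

For a string, f ∝ √T, so the new frequency is 214.0·√1.078 = 222.1893 Hz.
f_beat = |222.1893 − 214.0| = 8.19 Hz.

8.19 Hz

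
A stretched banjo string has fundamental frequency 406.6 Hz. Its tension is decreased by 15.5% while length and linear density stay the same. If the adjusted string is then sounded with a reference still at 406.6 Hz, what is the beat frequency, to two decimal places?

For a string, f ∝ √T, so the new frequency is 406.6·√0.845 = 373.7625 Hz.
f_beat = |373.7625 − 406.6| = 32.84 Hz.

32.84 Hz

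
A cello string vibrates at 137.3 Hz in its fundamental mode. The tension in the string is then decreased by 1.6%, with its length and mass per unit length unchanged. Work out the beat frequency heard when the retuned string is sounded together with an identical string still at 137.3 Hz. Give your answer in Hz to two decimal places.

1.10 Hz

For a string, f ∝ √T, so the new frequency is 137.3·√0.984 = 136.1972 Hz.
f_beat = |136.1972 − 137.3| = 1.10 Hz.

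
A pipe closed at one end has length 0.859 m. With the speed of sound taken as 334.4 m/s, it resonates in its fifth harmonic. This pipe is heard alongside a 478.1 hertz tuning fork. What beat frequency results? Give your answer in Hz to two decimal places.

Closed pipe (odd harmonics): f_n = n·v/(4L) = 5·334.4/(4·0.859) = 486.6123 Hz.
f_beat = |486.6123 − 478.1| = 8.51 Hz.

8.51 Hz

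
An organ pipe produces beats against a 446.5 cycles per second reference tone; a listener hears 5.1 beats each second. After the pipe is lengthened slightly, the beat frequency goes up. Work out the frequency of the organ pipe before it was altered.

|f − 446.5| = 5.1, so the organ pipe was at either 441.4 Hz or 451.6 Hz.
A longer pipe has a lower fundamental; the adjustment lowers the organ pipe's frequency.
The beat rate rose, so the adjustment moved the organ pipe further from 446.5 Hz — it was already below the reference.

441.4 Hz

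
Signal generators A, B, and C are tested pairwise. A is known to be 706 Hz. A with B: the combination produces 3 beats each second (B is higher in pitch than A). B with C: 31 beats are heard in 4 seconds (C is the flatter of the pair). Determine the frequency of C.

701.25 Hz

B is above A, so f_B = 706 + 3 = 709 Hz.
B–C: Beat frequency = 31/4 = 7.75 Hz.
C is below B, so f_C = 709 − 7.75 = 701.25 Hz.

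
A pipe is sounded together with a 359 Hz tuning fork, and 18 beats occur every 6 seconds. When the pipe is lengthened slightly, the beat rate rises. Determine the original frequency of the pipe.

356 Hz

Beat frequency = 18/6 = 3 Hz.
|f − 359| = 3, so the pipe was at either 356 Hz or 362 Hz.
A longer pipe has a lower fundamental; the adjustment lowers the pipe's frequency.
The beat rate rose, so the adjustment moved the pipe further from 359 Hz — it was already below the reference.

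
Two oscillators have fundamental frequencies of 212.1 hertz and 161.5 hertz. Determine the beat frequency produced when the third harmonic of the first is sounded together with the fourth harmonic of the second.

9.7 Hz

Third harmonic of the first: 3·212.1 = 636.3 Hz.
Fourth harmonic of the second: 4·161.5 = 646.0 Hz.
f_beat = |636.3 − 646.0| = 9.7 Hz.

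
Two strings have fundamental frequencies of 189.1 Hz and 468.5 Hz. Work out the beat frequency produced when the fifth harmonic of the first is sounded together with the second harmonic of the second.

8.5 Hz

Fifth harmonic of the first: 5·189.1 = 945.5 Hz.
Second harmonic of the second: 2·468.5 = 937.0 Hz.
f_beat = |945.5 − 937.0| = 8.5 Hz.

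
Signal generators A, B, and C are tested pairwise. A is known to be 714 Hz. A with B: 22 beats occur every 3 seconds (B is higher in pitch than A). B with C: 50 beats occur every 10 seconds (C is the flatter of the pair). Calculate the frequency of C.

716.3333 Hz

A–B: Beat frequency = 22/3 = 7.3333 Hz.
B is above A, so f_B = 714 + 7.3333 = 721.3333 Hz.
B–C: Beat frequency = 50/10 = 5 Hz.
C is below B, so f_C = 721.3333 − 5 = 716.3333 Hz.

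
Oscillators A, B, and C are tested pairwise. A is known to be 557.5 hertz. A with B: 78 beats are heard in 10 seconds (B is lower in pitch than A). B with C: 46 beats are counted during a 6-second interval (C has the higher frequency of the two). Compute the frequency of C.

557.3667 Hz

A–B: Beat frequency = 78/10 = 7.8 Hz.
B is below A, so f_B = 557.5 − 7.8 = 549.7 Hz.
B–C: Beat frequency = 46/6 = 7.6667 Hz.
C is above B, so f_C = 549.7 + 7.6667 = 557.3667 Hz.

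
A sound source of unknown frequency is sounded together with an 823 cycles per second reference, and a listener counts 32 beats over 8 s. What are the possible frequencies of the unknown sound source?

Beat frequency = 32/8 = 4 Hz.
|f − 823| = 4, so f = 823 ± 4.

819 Hz or 827 Hz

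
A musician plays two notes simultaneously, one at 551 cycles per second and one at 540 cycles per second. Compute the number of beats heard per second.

11 Hz

f_beat = |f₁ − f₂|.
|551 − 540| = 11 Hz.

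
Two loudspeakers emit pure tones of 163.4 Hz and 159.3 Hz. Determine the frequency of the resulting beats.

4.1 Hz

f_beat = |f₁ − f₂|.
|163.4 − 159.3| = 4.1 Hz.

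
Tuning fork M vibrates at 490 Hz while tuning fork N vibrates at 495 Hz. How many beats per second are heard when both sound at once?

5 Hz

Beats arise from superposition of two nearby frequencies; the beat rate is |f₁ − f₂|.
|490 − 495| = 5 Hz.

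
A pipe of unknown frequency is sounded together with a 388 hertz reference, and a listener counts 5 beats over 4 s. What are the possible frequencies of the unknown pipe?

Beat frequency = 5/4 = 1.25 Hz.
|f − 388| = 1.25, so f = 388 ± 1.25.

386.75 Hz or 389.25 Hz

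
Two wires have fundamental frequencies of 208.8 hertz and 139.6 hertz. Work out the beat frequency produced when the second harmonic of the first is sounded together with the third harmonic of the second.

1.2 Hz

Second harmonic of the first: 2·208.8 = 417.6 Hz.
Third harmonic of the second: 3·139.6 = 418.8 Hz.
f_beat = |417.6 − 418.8| = 1.2 Hz.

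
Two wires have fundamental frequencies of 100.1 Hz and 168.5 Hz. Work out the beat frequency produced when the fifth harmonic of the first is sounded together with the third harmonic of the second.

Fifth harmonic of the first: 5·100.1 = 500.5 Hz.
Third harmonic of the second: 3·168.5 = 505.5 Hz.
f_beat = |500.5 − 505.5| = 5.0 Hz.

5.0 Hz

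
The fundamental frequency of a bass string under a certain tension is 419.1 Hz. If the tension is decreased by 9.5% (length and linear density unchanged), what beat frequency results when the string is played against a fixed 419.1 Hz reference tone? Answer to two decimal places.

For a string, f ∝ √T, so the new frequency is 419.1·√0.905 = 398.6961 Hz.
f_beat = |398.6961 − 419.1| = 20.40 Hz.

20.40 Hz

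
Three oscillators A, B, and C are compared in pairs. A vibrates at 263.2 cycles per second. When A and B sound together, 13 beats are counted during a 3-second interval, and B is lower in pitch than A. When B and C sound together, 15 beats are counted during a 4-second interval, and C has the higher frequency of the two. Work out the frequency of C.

262.6167 Hz

A–B: Beat frequency = 13/3 = 4.3333 Hz.
B is below A, so f_B = 263.2 − 4.3333 = 258.8667 Hz.
B–C: Beat frequency = 15/4 = 3.75 Hz.
C is above B, so f_C = 258.8667 + 3.75 = 262.6167 Hz.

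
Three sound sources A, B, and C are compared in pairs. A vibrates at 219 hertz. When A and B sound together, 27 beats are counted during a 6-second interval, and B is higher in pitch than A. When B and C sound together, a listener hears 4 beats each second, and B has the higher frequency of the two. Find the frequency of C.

A–B: Beat frequency = 27/6 = 4.5 Hz.
B is above A, so f_B = 219 + 4.5 = 223.5 Hz.
C is below B, so f_C = 223.5 − 4 = 219.5 Hz.

219.5 Hz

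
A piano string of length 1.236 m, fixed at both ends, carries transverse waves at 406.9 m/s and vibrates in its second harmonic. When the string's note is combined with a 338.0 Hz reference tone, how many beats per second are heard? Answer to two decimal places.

For a string fixed at both ends, f_n = n·v/(2L) = 2·406.9/(2·1.236) = 329.2071 Hz.
f_beat = |329.2071 − 338.0| = 8.79 Hz.

8.79 Hz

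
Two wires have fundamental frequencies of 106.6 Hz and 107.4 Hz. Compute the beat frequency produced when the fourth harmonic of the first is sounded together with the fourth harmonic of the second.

Fourth harmonic of the first: 4·106.6 = 426.4 Hz.
Fourth harmonic of the second: 4·107.4 = 429.6 Hz.
f_beat = |426.4 − 429.6| = 3.2 Hz.

3.2 Hz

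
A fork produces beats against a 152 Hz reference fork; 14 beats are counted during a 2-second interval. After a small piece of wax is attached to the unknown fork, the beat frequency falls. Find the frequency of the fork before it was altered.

Beat frequency = 14/2 = 7 Hz.
|f − 152| = 7, so the fork was at either 145 Hz or 159 Hz.
Loading a fork with wax lowers its frequency; the adjustment lowers the fork's frequency.
The beat rate fell, so the adjustment moved the fork toward 152 Hz — it must have started above the reference.

159 Hz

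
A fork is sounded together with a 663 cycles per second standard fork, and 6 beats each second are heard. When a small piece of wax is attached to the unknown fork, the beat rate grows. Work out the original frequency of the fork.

|f − 663| = 6, so the fork was at either 657 Hz or 669 Hz.
Loading a fork with wax lowers its frequency; the adjustment lowers the fork's frequency.
The beat rate rose, so the adjustment moved the fork further from 663 Hz — it was already below the reference.

657 Hz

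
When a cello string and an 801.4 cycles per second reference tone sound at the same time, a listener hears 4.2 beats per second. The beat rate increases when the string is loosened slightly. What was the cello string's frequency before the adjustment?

797.2 Hz

|f − 801.4| = 4.2, so the cello string was at either 797.2 Hz or 805.6 Hz.
Reducing tension lowers a string's frequency; the adjustment lowers the cello string's frequency.
The beat rate rose, so the adjustment moved the cello string further from 801.4 Hz — it was already below the reference.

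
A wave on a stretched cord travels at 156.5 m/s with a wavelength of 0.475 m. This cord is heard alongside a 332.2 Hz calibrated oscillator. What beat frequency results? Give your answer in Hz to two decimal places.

Source frequency f = v/λ = 156.5/0.475 = 329.4737 Hz.
f_beat = |329.4737 − 332.2| = 2.73 Hz.

2.73 Hz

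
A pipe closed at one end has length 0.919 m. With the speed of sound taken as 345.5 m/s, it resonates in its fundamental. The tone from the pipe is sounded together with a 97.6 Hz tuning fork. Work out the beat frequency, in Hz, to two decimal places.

Closed pipe (odd harmonics): f_n = n·v/(4L) = 1·345.5/(4·0.919) = 93.9880 Hz.
f_beat = |93.9880 − 97.6| = 3.61 Hz.

3.61 Hz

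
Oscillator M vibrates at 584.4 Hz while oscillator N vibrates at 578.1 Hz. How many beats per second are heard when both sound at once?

The beat frequency equals the magnitude of the frequency difference.
|584.4 − 578.1| = 6.3 Hz.

6.3 Hz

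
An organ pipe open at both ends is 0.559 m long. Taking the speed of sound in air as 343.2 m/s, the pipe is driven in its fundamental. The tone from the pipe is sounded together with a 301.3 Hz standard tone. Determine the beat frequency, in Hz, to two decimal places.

5.68 Hz

Open pipe: f_n = n·v/(2L) = 1·343.2/(2·0.559) = 306.9767 Hz.
f_beat = |306.9767 − 301.3| = 5.68 Hz.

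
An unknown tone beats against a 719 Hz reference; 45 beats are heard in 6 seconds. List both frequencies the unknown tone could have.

711.5 Hz or 726.5 Hz

Beat frequency = 45/6 = 7.5 Hz.
|f − 719| = 7.5, so f = 719 ± 7.5.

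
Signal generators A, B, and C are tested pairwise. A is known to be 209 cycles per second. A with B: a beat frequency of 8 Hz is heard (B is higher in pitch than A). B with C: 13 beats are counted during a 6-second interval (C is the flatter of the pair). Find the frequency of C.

214.8333 Hz

B is above A, so f_B = 209 + 8 = 217 Hz.
B–C: Beat frequency = 13/6 = 2.1667 Hz.
C is below B, so f_C = 217 − 2.1667 = 214.8333 Hz.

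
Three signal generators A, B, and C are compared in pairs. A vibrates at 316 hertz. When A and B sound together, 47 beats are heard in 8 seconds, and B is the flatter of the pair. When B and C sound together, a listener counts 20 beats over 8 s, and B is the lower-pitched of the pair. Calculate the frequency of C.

312.625 Hz

A–B: Beat frequency = 47/8 = 5.875 Hz.
B is below A, so f_B = 316 − 5.875 = 310.125 Hz.
B–C: Beat frequency = 20/8 = 2.5 Hz.
C is above B, so f_C = 310.125 + 2.5 = 312.625 Hz.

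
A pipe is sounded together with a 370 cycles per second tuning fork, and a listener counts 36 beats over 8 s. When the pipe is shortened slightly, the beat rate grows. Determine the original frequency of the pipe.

Beat frequency = 36/8 = 4.5 Hz.
|f − 370| = 4.5, so the pipe was at either 365.5 Hz or 374.5 Hz.
A shorter pipe has a higher fundamental; the adjustment raises the pipe's frequency.
The beat rate rose, so the adjustment moved the pipe further from 370 Hz — it was already above the reference.

374.5 Hz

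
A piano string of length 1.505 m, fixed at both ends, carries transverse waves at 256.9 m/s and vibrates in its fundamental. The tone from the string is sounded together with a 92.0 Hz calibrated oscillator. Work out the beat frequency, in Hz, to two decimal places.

6.65 Hz

For a string fixed at both ends, f_n = n·v/(2L) = 1·256.9/(2·1.505) = 85.3488 Hz.
f_beat = |85.3488 − 92.0| = 6.65 Hz.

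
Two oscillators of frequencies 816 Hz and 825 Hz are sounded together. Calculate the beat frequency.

The beat frequency equals the magnitude of the frequency difference.
|816 − 825| = 9 Hz.

9 Hz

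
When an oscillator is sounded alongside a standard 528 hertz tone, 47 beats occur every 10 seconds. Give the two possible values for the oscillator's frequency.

523.3 Hz or 532.7 Hz

Beat frequency = 47/10 = 4.7 Hz.
|f − 528| = 4.7, so f = 528 ± 4.7.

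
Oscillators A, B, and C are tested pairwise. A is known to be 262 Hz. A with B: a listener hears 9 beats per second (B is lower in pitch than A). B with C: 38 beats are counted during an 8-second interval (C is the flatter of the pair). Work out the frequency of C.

B is below A, so f_B = 262 − 9 = 253 Hz.
B–C: Beat frequency = 38/8 = 4.75 Hz.
C is below B, so f_C = 253 − 4.75 = 248.25 Hz.

248.25 Hz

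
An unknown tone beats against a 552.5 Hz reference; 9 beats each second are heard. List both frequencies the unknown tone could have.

|f − 552.5| = 9, so f = 552.5 ± 9.

543.5 Hz or 561.5 Hz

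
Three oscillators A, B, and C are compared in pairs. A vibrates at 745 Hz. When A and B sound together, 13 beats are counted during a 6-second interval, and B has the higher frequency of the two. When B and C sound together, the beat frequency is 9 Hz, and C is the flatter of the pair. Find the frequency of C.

A–B: Beat frequency = 13/6 = 2.1667 Hz.
B is above A, so f_B = 745 + 2.1667 = 747.1667 Hz.
C is below B, so f_C = 747.1667 − 9 = 738.1667 Hz.

738.1667 Hz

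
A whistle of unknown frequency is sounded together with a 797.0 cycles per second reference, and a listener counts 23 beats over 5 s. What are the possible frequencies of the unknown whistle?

Beat frequency = 23/5 = 4.6 Hz.
|f − 797.0| = 4.6, so f = 797.0 ± 4.6.

792.4 Hz or 801.6 Hz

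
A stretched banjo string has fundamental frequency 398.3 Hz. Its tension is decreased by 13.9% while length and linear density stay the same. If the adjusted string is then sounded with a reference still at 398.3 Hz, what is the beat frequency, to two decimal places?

For a string, f ∝ √T, so the new frequency is 398.3·√0.861 = 369.5829 Hz.
f_beat = |369.5829 − 398.3| = 28.72 Hz.

28.72 Hz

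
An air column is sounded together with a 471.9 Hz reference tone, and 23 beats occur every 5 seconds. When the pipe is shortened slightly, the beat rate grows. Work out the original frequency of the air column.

Beat frequency = 23/5 = 4.6 Hz.
|f − 471.9| = 4.6, so the air column was at either 467.3 Hz or 476.5 Hz.
A shorter pipe has a higher fundamental; the adjustment raises the air column's frequency.
The beat rate rose, so the adjustment moved the air column further from 471.9 Hz — it was already above the reference.

476.5 Hz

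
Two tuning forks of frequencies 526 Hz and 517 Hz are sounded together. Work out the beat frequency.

Beats arise from superposition of two nearby frequencies; the beat rate is |f₁ − f₂|.
|526 − 517| = 9 Hz.

9 Hz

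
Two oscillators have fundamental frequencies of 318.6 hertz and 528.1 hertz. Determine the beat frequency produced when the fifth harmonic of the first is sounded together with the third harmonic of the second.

8.7 Hz

Fifth harmonic of the first: 5·318.6 = 1593.0 Hz.
Third harmonic of the second: 3·528.1 = 1584.3 Hz.
f_beat = |1593.0 − 1584.3| = 8.7 Hz.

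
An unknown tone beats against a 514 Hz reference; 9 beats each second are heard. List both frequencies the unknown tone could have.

505 Hz or 523 Hz

|f − 514| = 9, so f = 514 ± 9.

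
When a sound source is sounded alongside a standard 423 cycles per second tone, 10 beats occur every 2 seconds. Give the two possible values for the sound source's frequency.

Beat frequency = 10/2 = 5 Hz.
|f − 423| = 5, so f = 423 ± 5.

418 Hz or 428 Hz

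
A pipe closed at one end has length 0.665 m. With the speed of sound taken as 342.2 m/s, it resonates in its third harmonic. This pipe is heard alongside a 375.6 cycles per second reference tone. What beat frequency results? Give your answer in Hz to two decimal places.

Closed pipe (odd harmonics): f_n = n·v/(4L) = 3·342.2/(4·0.665) = 385.9398 Hz.
f_beat = |385.9398 − 375.6| = 10.34 Hz.

10.34 Hz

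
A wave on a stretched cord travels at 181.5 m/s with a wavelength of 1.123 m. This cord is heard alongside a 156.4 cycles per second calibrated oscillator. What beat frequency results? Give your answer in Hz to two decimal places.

Source frequency f = v/λ = 181.5/1.123 = 161.6207 Hz.
f_beat = |161.6207 − 156.4| = 5.22 Hz.

5.22 Hz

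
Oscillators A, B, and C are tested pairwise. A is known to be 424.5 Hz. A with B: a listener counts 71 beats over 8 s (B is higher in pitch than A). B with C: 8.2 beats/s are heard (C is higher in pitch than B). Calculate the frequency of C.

441.575 Hz

A–B: Beat frequency = 71/8 = 8.875 Hz.
B is above A, so f_B = 424.5 + 8.875 = 433.375 Hz.
C is above B, so f_C = 433.375 + 8.2 = 441.575 Hz.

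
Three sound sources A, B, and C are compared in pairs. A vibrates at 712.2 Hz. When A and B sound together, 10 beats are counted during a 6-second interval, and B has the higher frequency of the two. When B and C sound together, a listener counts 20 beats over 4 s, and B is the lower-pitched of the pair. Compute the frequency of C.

A–B: Beat frequency = 10/6 = 1.6667 Hz.
B is above A, so f_B = 712.2 + 1.6667 = 713.8667 Hz.
B–C: Beat frequency = 20/4 = 5 Hz.
C is above B, so f_C = 713.8667 + 5 = 718.8667 Hz.

718.8667 Hz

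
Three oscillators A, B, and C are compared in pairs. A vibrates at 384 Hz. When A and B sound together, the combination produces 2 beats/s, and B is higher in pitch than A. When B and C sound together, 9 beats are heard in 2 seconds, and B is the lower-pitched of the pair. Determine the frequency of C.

390.5 Hz

B is above A, so f_B = 384 + 2 = 386 Hz.
B–C: Beat frequency = 9/2 = 4.5 Hz.
C is above B, so f_C = 386 + 4.5 = 390.5 Hz.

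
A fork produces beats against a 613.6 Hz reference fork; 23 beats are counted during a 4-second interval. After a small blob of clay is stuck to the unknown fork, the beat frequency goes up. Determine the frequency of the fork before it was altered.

607.85 Hz

Beat frequency = 23/4 = 5.75 Hz.
|f − 613.6| = 5.75, so the fork was at either 607.85 Hz or 619.35 Hz.
Adding mass to a fork lowers its frequency; the adjustment lowers the fork's frequency.
The beat rate rose, so the adjustment moved the fork further from 613.6 Hz — it was already below the reference.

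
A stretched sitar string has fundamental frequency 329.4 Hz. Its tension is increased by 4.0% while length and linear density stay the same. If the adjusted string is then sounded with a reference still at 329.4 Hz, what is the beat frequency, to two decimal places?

For a string, f ∝ √T, so the new frequency is 329.4·√1.040 = 335.9234 Hz.
f_beat = |335.9234 − 329.4| = 6.52 Hz.

6.52 Hz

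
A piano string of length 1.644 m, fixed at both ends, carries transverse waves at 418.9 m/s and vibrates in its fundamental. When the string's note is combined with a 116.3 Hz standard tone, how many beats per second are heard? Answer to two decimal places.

For a string fixed at both ends, f_n = n·v/(2L) = 1·418.9/(2·1.644) = 127.4027 Hz.
f_beat = |127.4027 − 116.3| = 11.10 Hz.

11.10 Hz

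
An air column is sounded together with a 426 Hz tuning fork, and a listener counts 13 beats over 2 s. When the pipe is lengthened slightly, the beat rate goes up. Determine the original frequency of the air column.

419.5 Hz

Beat frequency = 13/2 = 6.5 Hz.
|f − 426| = 6.5, so the air column was at either 419.5 Hz or 432.5 Hz.
A longer pipe has a lower fundamental; the adjustment lowers the air column's frequency.
The beat rate rose, so the adjustment moved the air column further from 426 Hz — it was already below the reference.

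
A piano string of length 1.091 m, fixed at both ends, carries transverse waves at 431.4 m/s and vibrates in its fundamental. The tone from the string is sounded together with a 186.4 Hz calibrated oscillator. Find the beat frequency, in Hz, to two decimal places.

11.31 Hz

For a string fixed at both ends, f_n = n·v/(2L) = 1·431.4/(2·1.091) = 197.7085 Hz.
f_beat = |197.7085 − 186.4| = 11.31 Hz.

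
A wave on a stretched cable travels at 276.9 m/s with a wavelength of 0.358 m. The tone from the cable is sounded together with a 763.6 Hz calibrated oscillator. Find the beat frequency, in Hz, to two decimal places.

9.86 Hz

Source frequency f = v/λ = 276.9/0.358 = 773.4637 Hz.
f_beat = |773.4637 − 763.6| = 9.86 Hz.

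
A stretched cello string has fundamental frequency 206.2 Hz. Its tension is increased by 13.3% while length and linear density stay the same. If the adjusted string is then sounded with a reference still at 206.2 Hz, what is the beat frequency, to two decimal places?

For a string, f ∝ √T, so the new frequency is 206.2·√1.133 = 219.4844 Hz.
f_beat = |219.4844 − 206.2| = 13.28 Hz.

13.28 Hz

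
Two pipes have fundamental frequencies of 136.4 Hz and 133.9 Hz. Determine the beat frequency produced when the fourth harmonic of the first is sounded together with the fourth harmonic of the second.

10.0 Hz

Fourth harmonic of the first: 4·136.4 = 545.6 Hz.
Fourth harmonic of the second: 4·133.9 = 535.6 Hz.
f_beat = |545.6 − 535.6| = 10.0 Hz.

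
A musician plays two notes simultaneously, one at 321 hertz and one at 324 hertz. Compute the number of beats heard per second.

3 Hz

The beat frequency equals the magnitude of the frequency difference.
|321 − 324| = 3 Hz.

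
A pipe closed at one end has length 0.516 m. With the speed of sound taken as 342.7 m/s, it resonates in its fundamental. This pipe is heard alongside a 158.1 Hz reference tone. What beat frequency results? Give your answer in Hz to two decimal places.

Closed pipe (odd harmonics): f_n = n·v/(4L) = 1·342.7/(4·0.516) = 166.0368 Hz.
f_beat = |166.0368 − 158.1| = 7.94 Hz.

7.94 Hz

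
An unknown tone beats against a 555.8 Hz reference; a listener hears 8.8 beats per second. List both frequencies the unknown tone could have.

547 Hz or 564.6 Hz

|f − 555.8| = 8.8, so f = 555.8 ± 8.8.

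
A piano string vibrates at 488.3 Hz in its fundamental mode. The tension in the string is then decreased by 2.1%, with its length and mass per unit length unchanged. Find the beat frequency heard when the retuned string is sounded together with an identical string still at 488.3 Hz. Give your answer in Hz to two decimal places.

For a string, f ∝ √T, so the new frequency is 488.3·√0.979 = 483.1456 Hz.
f_beat = |483.1456 − 488.3| = 5.15 Hz.

5.15 Hz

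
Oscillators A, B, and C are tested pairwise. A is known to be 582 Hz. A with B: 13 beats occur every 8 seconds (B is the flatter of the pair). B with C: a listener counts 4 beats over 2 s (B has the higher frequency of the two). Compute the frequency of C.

A–B: Beat frequency = 13/8 = 1.625 Hz.
B is below A, so f_B = 582 − 1.625 = 580.375 Hz.
B–C: Beat frequency = 4/2 = 2 Hz.
C is below B, so f_C = 580.375 − 2 = 578.375 Hz.

578.375 Hz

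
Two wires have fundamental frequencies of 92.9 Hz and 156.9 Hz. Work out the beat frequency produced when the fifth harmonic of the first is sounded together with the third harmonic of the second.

Fifth harmonic of the first: 5·92.9 = 464.5 Hz.
Third harmonic of the second: 3·156.9 = 470.7 Hz.
f_beat = |464.5 − 470.7| = 6.2 Hz.

6.2 Hz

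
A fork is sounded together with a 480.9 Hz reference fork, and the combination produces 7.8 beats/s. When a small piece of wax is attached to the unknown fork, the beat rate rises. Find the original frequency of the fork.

|f − 480.9| = 7.8, so the fork was at either 473.1 Hz or 488.7 Hz.
Loading a fork with wax lowers its frequency; the adjustment lowers the fork's frequency.
The beat rate rose, so the adjustment moved the fork further from 480.9 Hz — it was already below the reference.

473.1 Hz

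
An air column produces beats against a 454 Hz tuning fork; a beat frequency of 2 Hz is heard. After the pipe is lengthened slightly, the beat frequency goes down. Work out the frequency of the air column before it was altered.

456 Hz

|f − 454| = 2, so the air column was at either 452 Hz or 456 Hz.
A longer pipe has a lower fundamental; the adjustment lowers the air column's frequency.
The beat rate fell, so the adjustment moved the air column toward 454 Hz — it must have started above the reference.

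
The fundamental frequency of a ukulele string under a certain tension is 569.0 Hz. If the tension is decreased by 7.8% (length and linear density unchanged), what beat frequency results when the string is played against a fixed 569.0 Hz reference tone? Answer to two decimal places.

For a string, f ∝ √T, so the new frequency is 569.0·√0.922 = 546.3585 Hz.
f_beat = |546.3585 − 569.0| = 22.64 Hz.

22.64 Hz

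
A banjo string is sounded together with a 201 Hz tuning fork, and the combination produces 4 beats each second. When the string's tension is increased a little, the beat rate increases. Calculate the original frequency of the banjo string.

205 Hz

|f − 201| = 4, so the banjo string was at either 197 Hz or 205 Hz.
Higher tension means higher frequency; the adjustment raises the banjo string's frequency.
The beat rate rose, so the adjustment moved the banjo string further from 201 Hz — it was already above the reference.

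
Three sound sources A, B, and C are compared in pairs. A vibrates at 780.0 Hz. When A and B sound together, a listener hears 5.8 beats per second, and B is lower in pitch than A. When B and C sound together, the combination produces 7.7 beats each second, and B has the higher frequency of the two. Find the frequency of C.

B is below A, so f_B = 780.0 − 5.8 = 774.2 Hz.
C is below B, so f_C = 774.2 − 7.7 = 766.5 Hz.

766.5 Hz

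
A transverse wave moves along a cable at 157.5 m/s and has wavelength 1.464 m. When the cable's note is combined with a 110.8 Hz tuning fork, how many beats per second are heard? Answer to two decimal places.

3.22 Hz

Source frequency f = v/λ = 157.5/1.464 = 107.5820 Hz.
f_beat = |107.5820 − 110.8| = 3.22 Hz.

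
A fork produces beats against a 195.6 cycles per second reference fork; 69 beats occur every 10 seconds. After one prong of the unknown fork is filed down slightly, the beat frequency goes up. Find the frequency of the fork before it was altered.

Beat frequency = 69/10 = 6.9 Hz.
|f − 195.6| = 6.9, so the fork was at either 188.7 Hz or 202.5 Hz.
Filing a prong removes mass and raises the fork's frequency; the adjustment raises the fork's frequency.
The beat rate rose, so the adjustment moved the fork further from 195.6 Hz — it was already above the reference.

202.5 Hz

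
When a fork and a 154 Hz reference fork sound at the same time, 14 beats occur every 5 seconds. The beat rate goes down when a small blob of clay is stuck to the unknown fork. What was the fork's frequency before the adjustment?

Beat frequency = 14/5 = 2.8 Hz.
|f − 154| = 2.8, so the fork was at either 151.2 Hz or 156.8 Hz.
Adding mass to a fork lowers its frequency; the adjustment lowers the fork's frequency.
The beat rate fell, so the adjustment moved the fork toward 154 Hz — it must have started above the reference.

156.8 Hz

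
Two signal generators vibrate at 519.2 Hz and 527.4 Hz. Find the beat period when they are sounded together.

f_beat = |519.2 − 527.4| = 8.2 Hz.
Beat period T = 1 / f_beat = 1 / 8.2 s.

0.122 s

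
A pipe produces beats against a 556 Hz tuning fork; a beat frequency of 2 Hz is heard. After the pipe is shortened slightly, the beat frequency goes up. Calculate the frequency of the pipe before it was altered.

|f − 556| = 2, so the pipe was at either 554 Hz or 558 Hz.
A shorter pipe has a higher fundamental; the adjustment raises the pipe's frequency.
The beat rate rose, so the adjustment moved the pipe further from 556 Hz — it was already above the reference.

558 Hz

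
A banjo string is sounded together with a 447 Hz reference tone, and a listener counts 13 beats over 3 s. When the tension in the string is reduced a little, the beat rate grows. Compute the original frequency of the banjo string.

442.6667 Hz

Beat frequency = 13/3 = 4.3333 Hz.
|f − 447| = 4.3333, so the banjo string was at either 442.6667 Hz or 451.3333 Hz.
Lower tension means lower frequency; the adjustment lowers the banjo string's frequency.
The beat rate rose, so the adjustment moved the banjo string further from 447 Hz — it was already below the reference.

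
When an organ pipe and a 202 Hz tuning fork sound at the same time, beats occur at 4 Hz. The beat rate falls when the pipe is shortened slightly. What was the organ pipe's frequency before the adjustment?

198 Hz

|f − 202| = 4, so the organ pipe was at either 198 Hz or 206 Hz.
A shorter pipe has a higher fundamental; the adjustment raises the organ pipe's frequency.
The beat rate fell, so the adjustment moved the organ pipe toward 202 Hz — it must have started below the reference.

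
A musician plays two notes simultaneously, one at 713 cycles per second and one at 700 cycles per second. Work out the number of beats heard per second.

13 Hz

The beat frequency equals the magnitude of the frequency difference.
|713 − 700| = 13 Hz.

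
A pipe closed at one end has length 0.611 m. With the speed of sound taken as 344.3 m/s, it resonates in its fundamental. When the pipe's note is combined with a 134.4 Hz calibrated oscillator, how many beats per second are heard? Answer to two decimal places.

6.48 Hz

Closed pipe (odd harmonics): f_n = n·v/(4L) = 1·344.3/(4·0.611) = 140.8756 Hz.
f_beat = |140.8756 − 134.4| = 6.48 Hz.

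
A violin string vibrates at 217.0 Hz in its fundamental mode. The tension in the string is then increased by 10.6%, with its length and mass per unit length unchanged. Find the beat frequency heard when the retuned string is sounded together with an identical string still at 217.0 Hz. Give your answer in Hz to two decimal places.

For a string, f ∝ √T, so the new frequency is 217.0·√1.106 = 228.2114 Hz.
f_beat = |228.2114 − 217.0| = 11.21 Hz.

11.21 Hz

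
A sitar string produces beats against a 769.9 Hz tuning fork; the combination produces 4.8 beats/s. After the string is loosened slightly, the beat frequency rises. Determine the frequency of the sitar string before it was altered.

|f − 769.9| = 4.8, so the sitar string was at either 765.1 Hz or 774.7 Hz.
Reducing tension lowers a string's frequency; the adjustment lowers the sitar string's frequency.
The beat rate rose, so the adjustment moved the sitar string further from 769.9 Hz — it was already below the reference.

765.1 Hz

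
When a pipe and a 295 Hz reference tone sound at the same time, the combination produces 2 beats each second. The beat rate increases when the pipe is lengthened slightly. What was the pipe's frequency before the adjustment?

|f − 295| = 2, so the pipe was at either 293 Hz or 297 Hz.
A longer pipe has a lower fundamental; the adjustment lowers the pipe's frequency.
The beat rate rose, so the adjustment moved the pipe further from 295 Hz — it was already below the reference.

293 Hz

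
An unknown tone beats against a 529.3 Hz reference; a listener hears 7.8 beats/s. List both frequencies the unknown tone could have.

|f − 529.3| = 7.8, so f = 529.3 ± 7.8.

521.5 Hz or 537.1 Hz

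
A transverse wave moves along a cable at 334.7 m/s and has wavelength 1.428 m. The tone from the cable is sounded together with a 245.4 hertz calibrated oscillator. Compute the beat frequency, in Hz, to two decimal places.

Source frequency f = v/λ = 334.7/1.428 = 234.3838 Hz.
f_beat = |234.3838 − 245.4| = 11.02 Hz.

11.02 Hz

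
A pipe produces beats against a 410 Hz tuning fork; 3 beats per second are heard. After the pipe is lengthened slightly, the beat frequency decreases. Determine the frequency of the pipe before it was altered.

|f − 410| = 3, so the pipe was at either 407 Hz or 413 Hz.
A longer pipe has a lower fundamental; the adjustment lowers the pipe's frequency.
The beat rate fell, so the adjustment moved the pipe toward 410 Hz — it must have started above the reference.

413 Hz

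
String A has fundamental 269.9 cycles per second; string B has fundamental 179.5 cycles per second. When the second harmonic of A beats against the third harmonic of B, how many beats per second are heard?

Second harmonic of the first: 2·269.9 = 539.8 Hz.
Third harmonic of the second: 3·179.5 = 538.5 Hz.
f_beat = |539.8 − 538.5| = 1.3 Hz.

1.3 Hz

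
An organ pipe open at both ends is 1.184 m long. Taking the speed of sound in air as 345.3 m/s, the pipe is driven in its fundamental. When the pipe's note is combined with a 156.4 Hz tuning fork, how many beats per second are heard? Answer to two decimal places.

Open pipe: f_n = n·v/(2L) = 1·345.3/(2·1.184) = 145.8193 Hz.
f_beat = |145.8193 − 156.4| = 10.58 Hz.

10.58 Hz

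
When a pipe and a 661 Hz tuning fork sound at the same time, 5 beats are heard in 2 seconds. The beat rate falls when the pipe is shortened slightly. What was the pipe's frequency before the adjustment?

Beat frequency = 5/2 = 2.5 Hz.
|f − 661| = 2.5, so the pipe was at either 658.5 Hz or 663.5 Hz.
A shorter pipe has a higher fundamental; the adjustment raises the pipe's frequency.
The beat rate fell, so the adjustment moved the pipe toward 661 Hz — it must have started below the reference.

658.5 Hz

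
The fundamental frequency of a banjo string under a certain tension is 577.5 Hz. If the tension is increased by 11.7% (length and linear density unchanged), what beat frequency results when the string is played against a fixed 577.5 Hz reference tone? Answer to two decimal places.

32.85 Hz

For a string, f ∝ √T, so the new frequency is 577.5·√1.117 = 610.3495 Hz.
f_beat = |610.3495 − 577.5| = 32.85 Hz.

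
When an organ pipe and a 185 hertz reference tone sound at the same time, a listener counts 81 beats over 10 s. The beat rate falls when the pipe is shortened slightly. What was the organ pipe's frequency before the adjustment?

176.9 Hz

Beat frequency = 81/10 = 8.1 Hz.
|f − 185| = 8.1, so the organ pipe was at either 176.9 Hz or 193.1 Hz.
A shorter pipe has a higher fundamental; the adjustment raises the organ pipe's frequency.
The beat rate fell, so the adjustment moved the organ pipe toward 185 Hz — it must have started below the reference.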